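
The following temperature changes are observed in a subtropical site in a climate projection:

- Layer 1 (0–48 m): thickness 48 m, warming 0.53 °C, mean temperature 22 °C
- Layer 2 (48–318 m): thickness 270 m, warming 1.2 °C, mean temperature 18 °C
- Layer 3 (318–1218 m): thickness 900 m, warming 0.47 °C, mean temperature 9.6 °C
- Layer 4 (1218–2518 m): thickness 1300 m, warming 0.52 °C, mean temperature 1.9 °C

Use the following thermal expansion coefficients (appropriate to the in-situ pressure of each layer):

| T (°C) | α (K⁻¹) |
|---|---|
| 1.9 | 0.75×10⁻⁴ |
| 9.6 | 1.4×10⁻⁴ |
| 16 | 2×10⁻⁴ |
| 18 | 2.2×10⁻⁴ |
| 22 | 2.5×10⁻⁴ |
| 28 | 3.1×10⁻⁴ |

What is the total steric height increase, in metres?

Layer 1 at 22 °C → α = 2.5×10⁻⁴ K⁻¹
Layer 2 at 18 °C → α = 2.2×10⁻⁴ K⁻¹
Layer 3 at 9.6 °C → α = 1.4×10⁻⁴ K⁻¹
Layer 4 at 1.9 °C → α = 0.75×10⁻⁴ K⁻¹
48 × 2.5×10⁻⁴ × 0.53 = 0.00636 m
48–318 m: 270 × 2.2×10⁻⁴ × 1.2 = 0.07128 m
0.47 × 900 × 1.4×10⁻⁴ = 0.05922 m
0.52 × 0.75×10⁻⁴ × 1300 = 0.05070 m
Δh = 0.00636 + 0.07128 + 0.05922 + 0.05070 = 0.18756 m

about 0.188 m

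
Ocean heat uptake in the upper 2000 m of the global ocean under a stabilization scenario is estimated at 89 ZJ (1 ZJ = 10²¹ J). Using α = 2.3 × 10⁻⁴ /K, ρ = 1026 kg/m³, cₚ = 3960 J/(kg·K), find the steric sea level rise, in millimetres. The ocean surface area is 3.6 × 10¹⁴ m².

Per unit area: Q = 89×10²¹ / (3.6×10¹⁴) ≈ 2.472×10⁸ J/m²
Δh = αQ/(ρcₚ) = 2.3×10⁻⁴ × 2.472×10⁸ / (1026 × 3960) ≈ 0.013994 m

about 14.0 mm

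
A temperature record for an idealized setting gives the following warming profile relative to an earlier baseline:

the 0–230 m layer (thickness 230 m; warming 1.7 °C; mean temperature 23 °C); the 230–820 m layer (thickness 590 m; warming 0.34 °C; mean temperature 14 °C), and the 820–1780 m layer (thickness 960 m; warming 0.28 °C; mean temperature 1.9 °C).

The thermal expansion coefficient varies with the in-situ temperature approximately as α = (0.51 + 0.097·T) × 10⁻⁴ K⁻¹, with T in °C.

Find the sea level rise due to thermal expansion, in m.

Layer 1: α = (0.51 + 0.097×23)×10⁻⁴ = 2.741×10⁻⁴ K⁻¹
Layer 2: α = (0.51 + 0.097×14)×10⁻⁴ = 1.868×10⁻⁴ K⁻¹
Layer 3: α = (0.51 + 0.097×1.9)×10⁻⁴ = 0.6943×10⁻⁴ K⁻¹
1.7 × 230 × 2.741×10⁻⁴ = 0.1071731 m
230–820 m: 590 × 1.868×10⁻⁴ × 0.34 = 0.03747208 m
0.28 × 0.6943×10⁻⁴ × 960 = 0.018662784 m
Δh = 0.1071731 + 0.03747208 + 0.018662784 = 0.163307964 m ≈ 0.16 m

about 0.16 m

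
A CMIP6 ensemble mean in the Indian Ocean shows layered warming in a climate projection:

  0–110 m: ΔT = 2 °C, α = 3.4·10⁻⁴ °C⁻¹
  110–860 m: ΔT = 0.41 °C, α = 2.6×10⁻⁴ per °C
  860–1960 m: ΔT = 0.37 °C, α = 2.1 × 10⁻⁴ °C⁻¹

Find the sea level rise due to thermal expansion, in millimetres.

about 240 mm

110 × 2 × 3.4×10⁻⁴ = 0.07480 m
750 × 0.41 × 2.6×10⁻⁴ = 0.07995 m
2.1×10⁻⁴ × 1100 × 0.37 = 0.08547 m
Δh = 0.07480 + 0.07995 + 0.08547 = 0.24022 m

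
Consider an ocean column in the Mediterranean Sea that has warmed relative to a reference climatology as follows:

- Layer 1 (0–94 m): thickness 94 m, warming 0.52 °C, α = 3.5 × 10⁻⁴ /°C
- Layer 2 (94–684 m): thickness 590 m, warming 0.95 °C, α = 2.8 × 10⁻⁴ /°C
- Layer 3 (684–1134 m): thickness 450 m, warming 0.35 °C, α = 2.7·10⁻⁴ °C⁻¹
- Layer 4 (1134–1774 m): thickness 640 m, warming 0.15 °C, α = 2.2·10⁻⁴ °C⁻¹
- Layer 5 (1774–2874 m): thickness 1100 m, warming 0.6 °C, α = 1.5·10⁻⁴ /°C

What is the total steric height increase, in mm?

Δh ≈ 340 mm

0–94 m: 3.5×10⁻⁴ × 0.52 × 94 = 0.017108 m
94–684 m: 0.95 × 590 × 2.8×10⁻⁴ = 0.15694 m
684–1134 m: 0.35 × 2.7×10⁻⁴ × 450 = 0.042525 m
1134–1774 m: 640 × 2.2×10⁻⁴ × 0.15 = 0.02112 m
1774–2874 m: 0.6 × 1.5×10⁻⁴ × 1100 = 0.09900 m
Δh = 0.017108 + 0.15694 + 0.042525 + 0.02112 + 0.09900 = 0.336693 m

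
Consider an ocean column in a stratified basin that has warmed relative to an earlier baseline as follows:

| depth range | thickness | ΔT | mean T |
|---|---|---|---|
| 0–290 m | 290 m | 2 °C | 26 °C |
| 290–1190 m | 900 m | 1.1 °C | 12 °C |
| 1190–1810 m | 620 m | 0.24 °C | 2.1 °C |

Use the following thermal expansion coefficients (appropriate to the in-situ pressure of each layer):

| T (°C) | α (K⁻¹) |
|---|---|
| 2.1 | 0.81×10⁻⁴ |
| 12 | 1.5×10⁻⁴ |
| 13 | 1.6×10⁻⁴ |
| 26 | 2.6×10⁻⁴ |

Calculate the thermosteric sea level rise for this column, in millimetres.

310 mm of thermosteric rise

Layer 1 at 26 °C → α = 2.6×10⁻⁴ K⁻¹
Layer 2 at 12 °C → α = 1.5×10⁻⁴ K⁻¹
Layer 3 at 2.1 °C → α = 0.81×10⁻⁴ K⁻¹
0–290 m: 2.6×10⁻⁴ × 2 × 290 = 0.15080 m
290–1190 m: 1.1 × 1.5×10⁻⁴ × 900 = 0.14850 m
0.81×10⁻⁴ × 620 × 0.24 = 0.0120528 m
Δh = 0.15080 + 0.14850 + 0.0120528 = 0.3113528 m ≈ 310 mm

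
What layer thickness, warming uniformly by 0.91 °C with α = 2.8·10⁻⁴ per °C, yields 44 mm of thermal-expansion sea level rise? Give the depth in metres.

about 170 m

H = Δh/(αΔT) = 0.044 / (2.8×10⁻⁴ × 0.91) ≈ 172.7 m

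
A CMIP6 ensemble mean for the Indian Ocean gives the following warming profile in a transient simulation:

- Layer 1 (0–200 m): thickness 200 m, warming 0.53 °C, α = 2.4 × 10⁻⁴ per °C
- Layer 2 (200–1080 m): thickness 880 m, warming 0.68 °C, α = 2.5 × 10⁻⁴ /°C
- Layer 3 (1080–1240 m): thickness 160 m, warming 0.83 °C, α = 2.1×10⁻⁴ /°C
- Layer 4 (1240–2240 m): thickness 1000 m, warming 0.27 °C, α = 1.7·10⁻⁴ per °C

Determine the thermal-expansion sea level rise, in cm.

Layer 1: 0.53 × 2.4×10⁻⁴ × 200 = 0.02544 m
Layer 2: 2.5×10⁻⁴ × 880 × 0.68 = 0.14960 m
2.1×10⁻⁴ × 160 × 0.83 = 0.027888 m
Layer 4: 1.7×10⁻⁴ × 1000 × 0.27 = 0.04590 m
Δh = 0.02544 + 0.14960 + 0.027888 + 0.04590 = 0.248828 m ≈ 24.9 cm

about 24.9 cm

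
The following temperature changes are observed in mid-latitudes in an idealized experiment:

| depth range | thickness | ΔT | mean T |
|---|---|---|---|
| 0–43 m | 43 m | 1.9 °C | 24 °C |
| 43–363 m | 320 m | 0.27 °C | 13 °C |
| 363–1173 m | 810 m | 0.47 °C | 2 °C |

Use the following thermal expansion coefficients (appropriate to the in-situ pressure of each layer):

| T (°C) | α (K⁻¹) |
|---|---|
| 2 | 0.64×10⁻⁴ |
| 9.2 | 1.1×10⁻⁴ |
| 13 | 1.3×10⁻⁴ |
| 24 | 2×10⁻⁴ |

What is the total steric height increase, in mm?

Δh = 52 mm

Layer 1 at 24 °C → α = 2×10⁻⁴ K⁻¹
Layer 2 at 13 °C → α = 1.3×10⁻⁴ K⁻¹
Layer 3 at 2 °C → α = 0.64×10⁻⁴ K⁻¹
1.9 × 2×10⁻⁴ × 43 = 0.01634 m
Layer 2: 1.3×10⁻⁴ × 0.27 × 320 = 0.011232 m
Layer 3: 0.47 × 0.64×10⁻⁴ × 810 = 0.0243648 m
Δh = 0.01634 + 0.011232 + 0.0243648 = 0.0519368 m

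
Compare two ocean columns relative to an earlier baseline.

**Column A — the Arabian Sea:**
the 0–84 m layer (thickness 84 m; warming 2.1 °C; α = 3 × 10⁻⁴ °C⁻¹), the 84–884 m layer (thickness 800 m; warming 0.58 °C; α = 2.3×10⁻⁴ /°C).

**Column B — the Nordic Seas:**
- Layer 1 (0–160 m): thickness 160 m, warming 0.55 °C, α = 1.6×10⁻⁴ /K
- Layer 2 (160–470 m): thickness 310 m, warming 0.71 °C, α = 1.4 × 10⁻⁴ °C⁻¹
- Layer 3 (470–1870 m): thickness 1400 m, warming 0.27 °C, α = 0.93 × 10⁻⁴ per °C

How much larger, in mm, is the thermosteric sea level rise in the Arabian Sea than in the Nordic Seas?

80 mm larger

A 2.1 × 3×10⁻⁴ × 84 = 0.05292 m
A 84–884 m: 800 × 0.58 × 2.3×10⁻⁴ = 0.10672 m
A total: 0.15964 m
B 0–160 m: 160 × 0.55 × 1.6×10⁻⁴ = 0.01408 m
B Layer 2: 1.4×10⁻⁴ × 310 × 0.71 = 0.030814 m
B 0.93×10⁻⁴ × 1400 × 0.27 = 0.035154 m
B total: 0.080048 m
Difference: 0.15964 − 0.080048 = 0.079592 m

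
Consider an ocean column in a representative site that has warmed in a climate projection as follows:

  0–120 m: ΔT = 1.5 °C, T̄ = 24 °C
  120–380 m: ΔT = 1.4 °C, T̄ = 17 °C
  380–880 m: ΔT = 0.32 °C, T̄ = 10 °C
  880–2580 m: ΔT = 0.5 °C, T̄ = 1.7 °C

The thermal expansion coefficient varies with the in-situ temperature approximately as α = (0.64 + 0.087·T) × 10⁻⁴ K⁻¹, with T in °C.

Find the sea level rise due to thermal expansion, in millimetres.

Δh ≈ 217 mm

Layer 1: α = (0.64 + 0.087×24)×10⁻⁴ = 2.728×10⁻⁴ K⁻¹
Layer 2: α = (0.64 + 0.087×17)×10⁻⁴ = 2.119×10⁻⁴ K⁻¹
Layer 3: α = (0.64 + 0.087×10)×10⁻⁴ = 1.51×10⁻⁴ K⁻¹
Layer 4: α = (0.64 + 0.087×1.7)×10⁻⁴ = 0.7879×10⁻⁴ K⁻¹
0–120 m: 2.728×10⁻⁴ × 1.5 × 120 = 0.049104 m
120–380 m: 2.119×10⁻⁴ × 1.4 × 260 = 0.0771316 m
Layer 3: 0.32 × 1.51×10⁻⁴ × 500 = 0.02416 m
0.5 × 0.7879×10⁻⁴ × 1700 = 0.0669715 m
Δh = 0.049104 + 0.0771316 + 0.02416 + 0.0669715 = 0.2173671 m ≈ 217 mm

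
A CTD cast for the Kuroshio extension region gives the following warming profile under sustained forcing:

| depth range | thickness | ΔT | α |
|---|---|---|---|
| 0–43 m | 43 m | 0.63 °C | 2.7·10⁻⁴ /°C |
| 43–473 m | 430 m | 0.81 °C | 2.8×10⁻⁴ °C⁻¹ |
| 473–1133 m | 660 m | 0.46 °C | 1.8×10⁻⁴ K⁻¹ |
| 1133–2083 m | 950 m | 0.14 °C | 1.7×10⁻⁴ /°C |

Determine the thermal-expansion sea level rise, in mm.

43 × 0.63 × 2.7×10⁻⁴ = 0.0073143 m
43–473 m: 2.8×10⁻⁴ × 430 × 0.81 = 0.097524 m
473–1133 m: 660 × 1.8×10⁻⁴ × 0.46 = 0.054648 m
1133–2083 m: 950 × 1.7×10⁻⁴ × 0.14 = 0.02261 m
Δh = 0.0073143 + 0.097524 + 0.054648 + 0.02261 = 0.1820963 m

180 mm of thermosteric rise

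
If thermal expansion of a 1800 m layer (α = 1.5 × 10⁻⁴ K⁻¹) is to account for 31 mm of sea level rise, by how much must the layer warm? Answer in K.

ΔT = Δh/(αH) = 0.031 / (1.5×10⁻⁴ × 1800) ≈ 0.1148 K

about 0.115 K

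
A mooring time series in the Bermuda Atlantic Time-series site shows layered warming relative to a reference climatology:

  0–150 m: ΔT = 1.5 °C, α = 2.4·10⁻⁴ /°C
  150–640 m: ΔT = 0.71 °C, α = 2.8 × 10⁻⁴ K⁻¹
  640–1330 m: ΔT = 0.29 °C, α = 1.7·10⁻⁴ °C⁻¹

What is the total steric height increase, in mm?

Layer 1: 2.4×10⁻⁴ × 1.5 × 150 = 0.05400 m
2.8×10⁻⁴ × 0.71 × 490 = 0.097412 m
0.29 × 1.7×10⁻⁴ × 690 = 0.034017 m
Δh = 0.05400 + 0.097412 + 0.034017 = 0.185429 m

185 mm of thermosteric rise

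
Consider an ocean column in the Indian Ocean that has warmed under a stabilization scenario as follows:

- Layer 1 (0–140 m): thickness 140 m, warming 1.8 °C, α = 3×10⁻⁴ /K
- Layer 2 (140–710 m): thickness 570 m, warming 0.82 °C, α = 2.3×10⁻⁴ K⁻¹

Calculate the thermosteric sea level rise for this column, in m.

Layer 1: 140 × 1.8 × 3×10⁻⁴ = 0.07560 m
0.82 × 570 × 2.3×10⁻⁴ = 0.107502 m
Δh = 0.07560 + 0.107502 = 0.183102 m

0.18 m of thermosteric rise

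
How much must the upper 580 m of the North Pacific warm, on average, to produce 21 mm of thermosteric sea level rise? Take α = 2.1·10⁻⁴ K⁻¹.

0.172 K

ΔT = Δh/(αH) = 0.021 / (2.1×10⁻⁴ × 580) ≈ 0.1724 K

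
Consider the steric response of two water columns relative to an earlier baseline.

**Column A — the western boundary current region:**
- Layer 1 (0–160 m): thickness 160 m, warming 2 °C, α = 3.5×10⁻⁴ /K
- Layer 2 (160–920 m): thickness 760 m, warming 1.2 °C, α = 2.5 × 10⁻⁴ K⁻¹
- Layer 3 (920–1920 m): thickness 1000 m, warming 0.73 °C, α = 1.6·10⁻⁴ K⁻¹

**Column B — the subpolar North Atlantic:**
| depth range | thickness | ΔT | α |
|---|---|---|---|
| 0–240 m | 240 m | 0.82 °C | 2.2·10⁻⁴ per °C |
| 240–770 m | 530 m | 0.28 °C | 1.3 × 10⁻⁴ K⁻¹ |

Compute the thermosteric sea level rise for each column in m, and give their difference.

A 0–160 m: 160 × 3.5×10⁻⁴ × 2 = 0.11200 m
A 160–920 m: 760 × 2.5×10⁻⁴ × 1.2 = 0.22800 m
A Layer 3: 1.6×10⁻⁴ × 0.73 × 1000 = 0.11680 m
A total: 0.45680 m
B Layer 1: 0.82 × 2.2×10⁻⁴ × 240 = 0.043296 m
B 240–770 m: 530 × 1.3×10⁻⁴ × 0.28 = 0.019292 m
B total: 0.062588 m
Difference: 0.45680 − 0.062588 = 0.394212 m

Δh_A ≈ 0.457 m, Δh_B ≈ 0.0626 m; difference ≈ 0.394 m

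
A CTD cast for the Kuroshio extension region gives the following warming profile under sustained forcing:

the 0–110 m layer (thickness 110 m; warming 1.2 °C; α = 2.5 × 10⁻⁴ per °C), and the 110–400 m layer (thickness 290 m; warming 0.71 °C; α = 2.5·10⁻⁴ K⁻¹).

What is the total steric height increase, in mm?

84.5 mm

2.5×10⁻⁴ × 110 × 1.2 = 0.03300 m
110–400 m: 2.5×10⁻⁴ × 0.71 × 290 = 0.051475 m
Δh = 0.03300 + 0.051475 = 0.084475 m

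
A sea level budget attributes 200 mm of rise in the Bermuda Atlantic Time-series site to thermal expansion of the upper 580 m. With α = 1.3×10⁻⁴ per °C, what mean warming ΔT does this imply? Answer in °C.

ΔT = Δh/(αH) = 0.2 / (1.3×10⁻⁴ × 580) ≈ 2.653 °C

about 2.65 °C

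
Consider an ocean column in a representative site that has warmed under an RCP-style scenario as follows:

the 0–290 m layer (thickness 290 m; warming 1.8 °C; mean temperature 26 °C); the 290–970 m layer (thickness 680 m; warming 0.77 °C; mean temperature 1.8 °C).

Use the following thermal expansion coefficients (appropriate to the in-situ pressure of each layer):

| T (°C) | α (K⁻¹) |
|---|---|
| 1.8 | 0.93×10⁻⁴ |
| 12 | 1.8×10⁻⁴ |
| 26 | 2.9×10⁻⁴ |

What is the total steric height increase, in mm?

Layer 1 at 26 °C → α = 2.9×10⁻⁴ K⁻¹
Layer 2 at 1.8 °C → α = 0.93×10⁻⁴ K⁻¹
0–290 m: 290 × 2.9×10⁻⁴ × 1.8 = 0.15138 m
680 × 0.93×10⁻⁴ × 0.77 = 0.0486948 m
Δh = 0.15138 + 0.0486948 = 0.2000748 m ≈ 200 mm

200 mm of thermosteric rise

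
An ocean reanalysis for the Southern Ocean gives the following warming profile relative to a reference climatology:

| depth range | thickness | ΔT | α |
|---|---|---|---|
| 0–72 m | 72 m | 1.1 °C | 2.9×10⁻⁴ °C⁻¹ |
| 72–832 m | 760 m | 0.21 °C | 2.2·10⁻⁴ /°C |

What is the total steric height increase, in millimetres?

72 × 1.1 × 2.9×10⁻⁴ = 0.022968 m
0.21 × 2.2×10⁻⁴ × 760 = 0.035112 m
Δh = 0.022968 + 0.035112 = 0.05808 m ≈ 58.1 mm

about 58.1 mm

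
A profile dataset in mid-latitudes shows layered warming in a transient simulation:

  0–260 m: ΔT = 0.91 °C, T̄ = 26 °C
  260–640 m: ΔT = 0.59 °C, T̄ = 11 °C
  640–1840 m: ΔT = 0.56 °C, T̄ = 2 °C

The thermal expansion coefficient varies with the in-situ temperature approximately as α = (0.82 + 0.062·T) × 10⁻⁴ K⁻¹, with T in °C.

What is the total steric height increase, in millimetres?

150 mm of thermosteric rise

Layer 1: α = (0.82 + 0.062×26)×10⁻⁴ = 2.432×10⁻⁴ K⁻¹
Layer 2: α = (0.82 + 0.062×11)×10⁻⁴ = 1.502×10⁻⁴ K⁻¹
Layer 3: α = (0.82 + 0.062×2)×10⁻⁴ = 0.944×10⁻⁴ K⁻¹
0–260 m: 0.91 × 2.432×10⁻⁴ × 260 = 0.05754112 m
Layer 2: 380 × 1.502×10⁻⁴ × 0.59 = 0.03367484 m
Layer 3: 1200 × 0.56 × 0.944×10⁻⁴ = 0.0634368 m
Δh = 0.05754112 + 0.03367484 + 0.0634368 = 0.15465276 m ≈ 150 mm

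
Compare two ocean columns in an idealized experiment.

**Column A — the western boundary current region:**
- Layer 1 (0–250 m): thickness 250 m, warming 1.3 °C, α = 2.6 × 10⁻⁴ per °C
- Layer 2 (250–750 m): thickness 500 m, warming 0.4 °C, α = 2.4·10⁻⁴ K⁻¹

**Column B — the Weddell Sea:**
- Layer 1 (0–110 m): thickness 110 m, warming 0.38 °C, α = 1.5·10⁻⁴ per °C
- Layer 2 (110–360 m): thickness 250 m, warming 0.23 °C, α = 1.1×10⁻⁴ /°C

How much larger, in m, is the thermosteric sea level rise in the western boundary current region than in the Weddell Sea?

A 250 × 2.6×10⁻⁴ × 1.3 = 0.08450 m
A 2.4×10⁻⁴ × 0.4 × 500 = 0.04800 m
A total: 0.13250 m
B 1.5×10⁻⁴ × 110 × 0.38 = 0.00627 m
B 0.23 × 250 × 1.1×10⁻⁴ = 0.006325 m
B total: 0.012595 m
Difference: 0.13250 − 0.012595 = 0.119905 m

Δh_A − Δh_B ≈ 0.120 m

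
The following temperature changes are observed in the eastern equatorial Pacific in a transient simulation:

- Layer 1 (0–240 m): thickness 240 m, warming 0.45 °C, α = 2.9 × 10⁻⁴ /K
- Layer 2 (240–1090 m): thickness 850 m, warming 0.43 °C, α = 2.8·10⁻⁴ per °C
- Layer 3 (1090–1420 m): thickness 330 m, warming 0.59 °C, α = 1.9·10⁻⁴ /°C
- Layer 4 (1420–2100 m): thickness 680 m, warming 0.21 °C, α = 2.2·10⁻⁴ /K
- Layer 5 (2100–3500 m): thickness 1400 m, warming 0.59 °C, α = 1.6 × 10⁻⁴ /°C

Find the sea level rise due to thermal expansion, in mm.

334 mm

2.9×10⁻⁴ × 0.45 × 240 = 0.03132 m
2.8×10⁻⁴ × 0.43 × 850 = 0.10234 m
Layer 3: 1.9×10⁻⁴ × 0.59 × 330 = 0.036993 m
Layer 4: 0.21 × 680 × 2.2×10⁻⁴ = 0.031416 m
Layer 5: 0.59 × 1.6×10⁻⁴ × 1400 = 0.13216 m
Δh = 0.03132 + 0.10234 + 0.036993 + 0.031416 + 0.13216 = 0.334229 m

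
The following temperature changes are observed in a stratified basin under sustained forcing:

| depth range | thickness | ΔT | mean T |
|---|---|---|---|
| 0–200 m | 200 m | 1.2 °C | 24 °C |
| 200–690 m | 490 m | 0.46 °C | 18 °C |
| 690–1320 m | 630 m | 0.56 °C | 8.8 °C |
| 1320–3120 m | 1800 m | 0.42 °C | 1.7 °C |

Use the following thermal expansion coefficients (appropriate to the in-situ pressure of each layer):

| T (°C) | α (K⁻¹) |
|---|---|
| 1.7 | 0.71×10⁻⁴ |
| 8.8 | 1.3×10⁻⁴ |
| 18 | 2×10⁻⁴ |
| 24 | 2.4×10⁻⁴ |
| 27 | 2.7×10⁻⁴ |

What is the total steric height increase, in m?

Δh ≈ 0.20 m

Layer 1 at 24 °C → α = 2.4×10⁻⁴ K⁻¹
Layer 2 at 18 °C → α = 2×10⁻⁴ K⁻¹
Layer 3 at 8.8 °C → α = 1.3×10⁻⁴ K⁻¹
Layer 4 at 1.7 °C → α = 0.71×10⁻⁴ K⁻¹
1.2 × 2.4×10⁻⁴ × 200 = 0.05760 m
2×10⁻⁴ × 490 × 0.46 = 0.04508 m
630 × 0.56 × 1.3×10⁻⁴ = 0.045864 m
1320–3120 m: 0.71×10⁻⁴ × 1800 × 0.42 = 0.053676 m
Δh = 0.05760 + 0.04508 + 0.045864 + 0.053676 = 0.20222 m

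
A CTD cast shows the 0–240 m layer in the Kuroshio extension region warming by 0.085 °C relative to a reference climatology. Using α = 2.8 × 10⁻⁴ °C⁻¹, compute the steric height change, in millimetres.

Δh = αΔT·H = 2.8×10⁻⁴ × 0.085 × 240 = 0.005712 m

5.71 mm of thermosteric rise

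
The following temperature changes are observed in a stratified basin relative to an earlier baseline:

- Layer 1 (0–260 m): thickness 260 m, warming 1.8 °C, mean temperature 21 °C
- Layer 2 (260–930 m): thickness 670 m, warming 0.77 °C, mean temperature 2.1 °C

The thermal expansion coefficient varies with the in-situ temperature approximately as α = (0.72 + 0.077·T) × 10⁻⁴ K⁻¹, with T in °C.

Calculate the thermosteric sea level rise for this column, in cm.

Layer 1: α = (0.72 + 0.077×21)×10⁻⁴ = 2.337×10⁻⁴ K⁻¹
Layer 2: α = (0.72 + 0.077×2.1)×10⁻⁴ = 0.8817×10⁻⁴ K⁻¹
260 × 2.337×10⁻⁴ × 1.8 = 0.1093716 m
260–930 m: 670 × 0.77 × 0.8817×10⁻⁴ = 0.045486903 m
Δh = 0.1093716 + 0.045486903 = 0.154858503 m

about 15.5 cm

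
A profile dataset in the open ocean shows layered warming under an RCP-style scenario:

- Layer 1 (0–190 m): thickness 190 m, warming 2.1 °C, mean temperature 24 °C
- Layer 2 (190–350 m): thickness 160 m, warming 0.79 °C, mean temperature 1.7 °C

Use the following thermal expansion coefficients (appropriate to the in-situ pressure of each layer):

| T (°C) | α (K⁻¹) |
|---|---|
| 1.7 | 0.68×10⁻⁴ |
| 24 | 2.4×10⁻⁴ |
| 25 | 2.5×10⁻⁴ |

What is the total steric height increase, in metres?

about 0.10 m

Layer 1 at 24 °C → α = 2.4×10⁻⁴ K⁻¹
Layer 2 at 1.7 °C → α = 0.68×10⁻⁴ K⁻¹
2.1 × 190 × 2.4×10⁻⁴ = 0.09576 m
0.68×10⁻⁴ × 160 × 0.79 = 0.0085952 m
Δh = 0.09576 + 0.0085952 = 0.1043552 m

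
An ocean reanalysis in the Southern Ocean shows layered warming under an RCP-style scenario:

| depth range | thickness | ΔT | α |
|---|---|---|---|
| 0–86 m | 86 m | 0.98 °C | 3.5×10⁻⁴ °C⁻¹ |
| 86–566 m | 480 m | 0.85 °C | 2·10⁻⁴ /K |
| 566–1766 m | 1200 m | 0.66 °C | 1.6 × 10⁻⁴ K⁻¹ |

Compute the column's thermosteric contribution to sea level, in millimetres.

Layer 1: 3.5×10⁻⁴ × 0.98 × 86 = 0.029498 m
480 × 0.85 × 2×10⁻⁴ = 0.08160 m
1200 × 0.66 × 1.6×10⁻⁴ = 0.12672 m
Δh = 0.029498 + 0.08160 + 0.12672 = 0.237818 m

238 mm of thermosteric rise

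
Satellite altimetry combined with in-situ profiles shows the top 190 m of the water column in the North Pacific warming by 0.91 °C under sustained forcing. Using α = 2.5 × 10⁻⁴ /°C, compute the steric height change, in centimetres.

Δh = αΔT·H = 2.5×10⁻⁴ × 0.91 × 190 = 0.043225 m

4.32 cm of thermosteric rise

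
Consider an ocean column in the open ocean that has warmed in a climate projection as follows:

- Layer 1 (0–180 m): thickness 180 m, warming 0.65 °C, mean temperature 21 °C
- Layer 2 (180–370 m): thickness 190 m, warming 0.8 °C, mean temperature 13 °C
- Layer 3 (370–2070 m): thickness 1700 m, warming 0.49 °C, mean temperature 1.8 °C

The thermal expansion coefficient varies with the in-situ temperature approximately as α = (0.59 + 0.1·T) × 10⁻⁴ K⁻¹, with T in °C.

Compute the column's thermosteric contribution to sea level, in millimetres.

Δh = 124 mm

Layer 1: α = (0.59 + 0.1×21)×10⁻⁴ = 2.69×10⁻⁴ K⁻¹
Layer 2: α = (0.59 + 0.1×13)×10⁻⁴ = 1.89×10⁻⁴ K⁻¹
Layer 3: α = (0.59 + 0.1×1.8)×10⁻⁴ = 0.77×10⁻⁴ K⁻¹
0–180 m: 2.69×10⁻⁴ × 180 × 0.65 = 0.031473 m
Layer 2: 190 × 0.8 × 1.89×10⁻⁴ = 0.028728 m
1700 × 0.49 × 0.77×10⁻⁴ = 0.064141 m
Δh = 0.031473 + 0.028728 + 0.064141 = 0.124342 m ≈ 124 mm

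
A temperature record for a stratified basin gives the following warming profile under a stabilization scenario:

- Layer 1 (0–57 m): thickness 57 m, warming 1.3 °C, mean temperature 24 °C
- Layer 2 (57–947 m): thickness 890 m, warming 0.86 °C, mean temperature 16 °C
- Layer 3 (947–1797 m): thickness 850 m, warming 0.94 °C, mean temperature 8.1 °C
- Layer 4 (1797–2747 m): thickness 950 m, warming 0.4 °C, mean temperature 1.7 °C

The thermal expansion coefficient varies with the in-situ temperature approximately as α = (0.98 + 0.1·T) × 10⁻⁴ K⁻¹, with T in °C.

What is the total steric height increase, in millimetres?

about 409 mm

Layer 1: α = (0.98 + 0.1×24)×10⁻⁴ = 3.38×10⁻⁴ K⁻¹
Layer 2: α = (0.98 + 0.1×16)×10⁻⁴ = 2.58×10⁻⁴ K⁻¹
Layer 3: α = (0.98 + 0.1×8.1)×10⁻⁴ = 1.79×10⁻⁴ K⁻¹
Layer 4: α = (0.98 + 0.1×1.7)×10⁻⁴ = 1.15×10⁻⁴ K⁻¹
3.38×10⁻⁴ × 57 × 1.3 = 0.0250458 m
2.58×10⁻⁴ × 890 × 0.86 = 0.1974732 m
1.79×10⁻⁴ × 0.94 × 850 = 0.143021 m
0.4 × 950 × 1.15×10⁻⁴ = 0.04370 m
Δh = 0.0250458 + 0.1974732 + 0.143021 + 0.04370 = 0.40924 m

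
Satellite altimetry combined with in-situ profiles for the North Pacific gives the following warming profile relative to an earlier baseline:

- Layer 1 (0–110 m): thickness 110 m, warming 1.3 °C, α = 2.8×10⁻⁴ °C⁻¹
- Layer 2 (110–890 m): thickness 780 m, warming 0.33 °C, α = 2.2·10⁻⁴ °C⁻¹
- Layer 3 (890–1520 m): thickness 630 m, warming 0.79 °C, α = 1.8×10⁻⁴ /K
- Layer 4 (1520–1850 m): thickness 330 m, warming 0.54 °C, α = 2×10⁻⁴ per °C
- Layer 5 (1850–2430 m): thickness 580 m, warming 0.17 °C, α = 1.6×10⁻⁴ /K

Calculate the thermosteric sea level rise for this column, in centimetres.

Δh = 24 cm

110 × 1.3 × 2.8×10⁻⁴ = 0.04004 m
0.33 × 780 × 2.2×10⁻⁴ = 0.056628 m
630 × 0.79 × 1.8×10⁻⁴ = 0.089586 m
Layer 4: 2×10⁻⁴ × 0.54 × 330 = 0.03564 m
0.17 × 1.6×10⁻⁴ × 580 = 0.015776 m
Δh = 0.04004 + 0.056628 + 0.089586 + 0.03564 + 0.015776 = 0.23767 m ≈ 24 cm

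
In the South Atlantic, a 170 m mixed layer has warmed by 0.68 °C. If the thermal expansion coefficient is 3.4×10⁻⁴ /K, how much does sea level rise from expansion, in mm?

39 mm

Δh = αΔT·H = 3.4×10⁻⁴ × 0.68 × 170 = 0.039304 m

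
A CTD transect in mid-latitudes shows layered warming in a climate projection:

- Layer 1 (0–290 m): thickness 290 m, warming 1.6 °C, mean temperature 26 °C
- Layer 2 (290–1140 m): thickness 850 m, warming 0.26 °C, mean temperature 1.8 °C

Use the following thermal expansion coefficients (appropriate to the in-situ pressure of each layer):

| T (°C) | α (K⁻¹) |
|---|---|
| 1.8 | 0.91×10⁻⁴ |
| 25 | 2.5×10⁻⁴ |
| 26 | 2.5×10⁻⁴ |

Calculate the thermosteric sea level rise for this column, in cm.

Layer 1 at 26 °C → α = 2.5×10⁻⁴ K⁻¹
Layer 2 at 1.8 °C → α = 0.91×10⁻⁴ K⁻¹
Layer 1: 1.6 × 2.5×10⁻⁴ × 290 = 0.11600 m
290–1140 m: 0.91×10⁻⁴ × 0.26 × 850 = 0.020111 m
Δh = 0.11600 + 0.020111 = 0.136111 m

14 cm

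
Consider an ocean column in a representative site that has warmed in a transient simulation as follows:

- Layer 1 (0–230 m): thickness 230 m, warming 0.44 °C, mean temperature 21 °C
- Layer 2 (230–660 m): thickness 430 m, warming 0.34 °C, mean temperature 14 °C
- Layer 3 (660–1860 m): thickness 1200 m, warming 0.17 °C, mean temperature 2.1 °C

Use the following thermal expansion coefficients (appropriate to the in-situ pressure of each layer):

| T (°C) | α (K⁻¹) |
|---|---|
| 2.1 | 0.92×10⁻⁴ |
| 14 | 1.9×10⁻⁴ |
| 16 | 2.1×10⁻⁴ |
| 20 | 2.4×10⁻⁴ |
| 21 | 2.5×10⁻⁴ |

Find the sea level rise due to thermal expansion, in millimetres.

Δh ≈ 71.8 mm

Layer 1 at 21 °C → α = 2.5×10⁻⁴ K⁻¹
Layer 2 at 14 °C → α = 1.9×10⁻⁴ K⁻¹
Layer 3 at 2.1 °C → α = 0.92×10⁻⁴ K⁻¹
Layer 1: 0.44 × 2.5×10⁻⁴ × 230 = 0.02530 m
Layer 2: 430 × 0.34 × 1.9×10⁻⁴ = 0.027778 m
1200 × 0.92×10⁻⁴ × 0.17 = 0.018768 m
Δh = 0.02530 + 0.027778 + 0.018768 = 0.071846 m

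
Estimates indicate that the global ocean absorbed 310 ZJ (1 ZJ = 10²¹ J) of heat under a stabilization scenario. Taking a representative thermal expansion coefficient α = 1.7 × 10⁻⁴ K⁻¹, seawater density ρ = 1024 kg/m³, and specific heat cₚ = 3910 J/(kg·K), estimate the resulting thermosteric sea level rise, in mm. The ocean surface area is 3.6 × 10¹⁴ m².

Per unit area: Q = 310×10²¹ / (3.6×10¹⁴) ≈ 8.611×10⁸ J/m²
Δh = αQ/(ρcₚ) = 1.7×10⁻⁴ × 8.611×10⁸ / (1024 × 3910) ≈ 0.036562 m

Δh ≈ 37 mm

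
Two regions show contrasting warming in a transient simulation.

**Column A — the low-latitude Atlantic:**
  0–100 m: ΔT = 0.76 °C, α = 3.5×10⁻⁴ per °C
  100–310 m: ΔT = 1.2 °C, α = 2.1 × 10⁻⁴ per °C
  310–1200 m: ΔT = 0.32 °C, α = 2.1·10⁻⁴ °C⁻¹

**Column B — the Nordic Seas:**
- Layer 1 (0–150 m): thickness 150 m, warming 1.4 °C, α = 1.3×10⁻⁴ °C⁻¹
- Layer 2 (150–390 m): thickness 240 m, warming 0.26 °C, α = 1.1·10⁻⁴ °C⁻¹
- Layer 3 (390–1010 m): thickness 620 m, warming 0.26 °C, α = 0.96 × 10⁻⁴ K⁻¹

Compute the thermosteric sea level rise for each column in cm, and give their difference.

Δh_A ≈ 13.9 cm, Δh_B ≈ 4.96 cm; difference ≈ 8.97 cm

A 0–100 m: 0.76 × 100 × 3.5×10⁻⁴ = 0.02660 m
A 100–310 m: 210 × 2.1×10⁻⁴ × 1.2 = 0.05292 m
A Layer 3: 0.32 × 890 × 2.1×10⁻⁴ = 0.059808 m
A total: 0.139328 m
B Layer 1: 1.4 × 1.3×10⁻⁴ × 150 = 0.02730 m
B Layer 2: 240 × 1.1×10⁻⁴ × 0.26 = 0.006864 m
B 620 × 0.96×10⁻⁴ × 0.26 = 0.0154752 m
B total: 0.0496392 m
Difference: 0.139328 − 0.0496392 = 0.0896888 m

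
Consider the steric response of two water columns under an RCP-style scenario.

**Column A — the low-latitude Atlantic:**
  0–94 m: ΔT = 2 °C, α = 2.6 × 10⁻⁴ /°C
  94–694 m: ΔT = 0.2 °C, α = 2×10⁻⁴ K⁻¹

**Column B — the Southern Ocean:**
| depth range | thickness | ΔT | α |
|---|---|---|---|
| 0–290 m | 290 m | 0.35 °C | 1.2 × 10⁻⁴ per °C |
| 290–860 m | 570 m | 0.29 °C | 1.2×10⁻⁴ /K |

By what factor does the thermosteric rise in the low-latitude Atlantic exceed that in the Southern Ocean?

2.28

A 0–94 m: 94 × 2.6×10⁻⁴ × 2 = 0.04888 m
A 94–694 m: 600 × 2×10⁻⁴ × 0.2 = 0.02400 m
A total: 0.07288 m
B 0–290 m: 1.2×10⁻⁴ × 290 × 0.35 = 0.01218 m
B 290–860 m: 1.2×10⁻⁴ × 570 × 0.29 = 0.019836 m
B total: 0.032016 m
Ratio: 0.07288 / 0.032016 ≈ 2.276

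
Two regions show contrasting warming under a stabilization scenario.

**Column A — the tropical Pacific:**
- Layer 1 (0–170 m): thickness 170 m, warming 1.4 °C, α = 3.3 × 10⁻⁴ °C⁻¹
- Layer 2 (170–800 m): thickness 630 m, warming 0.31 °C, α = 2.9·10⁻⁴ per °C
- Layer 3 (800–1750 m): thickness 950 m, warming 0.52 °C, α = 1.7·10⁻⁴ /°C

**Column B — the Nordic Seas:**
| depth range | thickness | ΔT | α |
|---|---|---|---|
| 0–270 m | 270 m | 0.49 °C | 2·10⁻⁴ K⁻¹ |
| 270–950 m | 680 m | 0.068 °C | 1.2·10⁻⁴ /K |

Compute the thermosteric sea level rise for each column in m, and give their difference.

A: 0.219 m; B: 0.0320 m; difference 0.187 m

A 3.3×10⁻⁴ × 1.4 × 170 = 0.07854 m
A 170–800 m: 630 × 2.9×10⁻⁴ × 0.31 = 0.056637 m
A Layer 3: 950 × 1.7×10⁻⁴ × 0.52 = 0.08398 m
A total: 0.219157 m
B 270 × 0.49 × 2×10⁻⁴ = 0.02646 m
B 680 × 0.068 × 1.2×10⁻⁴ = 0.0055488 m
B total: 0.0320088 m
Difference: 0.219157 − 0.0320088 = 0.1871482 m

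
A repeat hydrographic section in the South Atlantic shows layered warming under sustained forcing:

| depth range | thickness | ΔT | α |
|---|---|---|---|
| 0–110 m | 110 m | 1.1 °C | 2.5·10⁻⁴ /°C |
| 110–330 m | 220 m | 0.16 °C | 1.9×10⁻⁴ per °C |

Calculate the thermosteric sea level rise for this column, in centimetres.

Δh = 3.7 cm

0–110 m: 2.5×10⁻⁴ × 110 × 1.1 = 0.03025 m
Layer 2: 1.9×10⁻⁴ × 220 × 0.16 = 0.006688 m
Δh = 0.03025 + 0.006688 = 0.036938 m ≈ 3.7 cm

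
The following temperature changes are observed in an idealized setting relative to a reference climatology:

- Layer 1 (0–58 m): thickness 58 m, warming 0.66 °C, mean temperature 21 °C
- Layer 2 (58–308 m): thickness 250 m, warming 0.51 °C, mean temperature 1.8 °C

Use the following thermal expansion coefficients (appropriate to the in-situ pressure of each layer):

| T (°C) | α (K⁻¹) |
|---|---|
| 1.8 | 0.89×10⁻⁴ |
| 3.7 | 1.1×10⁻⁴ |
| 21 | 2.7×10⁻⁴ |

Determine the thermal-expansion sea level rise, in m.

Layer 1 at 21 °C → α = 2.7×10⁻⁴ K⁻¹
Layer 2 at 1.8 °C → α = 0.89×10⁻⁴ K⁻¹
58 × 2.7×10⁻⁴ × 0.66 = 0.0103356 m
250 × 0.51 × 0.89×10⁻⁴ = 0.0113475 m
Δh = 0.0103356 + 0.0113475 = 0.0216831 m ≈ 0.0217 m

Δh ≈ 0.0217 m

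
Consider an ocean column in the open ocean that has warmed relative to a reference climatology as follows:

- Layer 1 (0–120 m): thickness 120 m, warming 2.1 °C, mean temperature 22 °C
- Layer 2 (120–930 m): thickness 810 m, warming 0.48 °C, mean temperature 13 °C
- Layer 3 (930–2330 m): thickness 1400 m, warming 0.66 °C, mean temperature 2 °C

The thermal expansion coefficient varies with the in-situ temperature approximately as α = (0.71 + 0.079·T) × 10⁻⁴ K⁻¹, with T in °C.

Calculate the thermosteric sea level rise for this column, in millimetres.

about 210 mm

Layer 1: α = (0.71 + 0.079×22)×10⁻⁴ = 2.448×10⁻⁴ K⁻¹
Layer 2: α = (0.71 + 0.079×13)×10⁻⁴ = 1.737×10⁻⁴ K⁻¹
Layer 3: α = (0.71 + 0.079×2)×10⁻⁴ = 0.868×10⁻⁴ K⁻¹
2.1 × 120 × 2.448×10⁻⁴ = 0.0616896 m
Layer 2: 1.737×10⁻⁴ × 810 × 0.48 = 0.06753456 m
1400 × 0.868×10⁻⁴ × 0.66 = 0.0802032 m
Δh = 0.0616896 + 0.06753456 + 0.0802032 = 0.20942736 m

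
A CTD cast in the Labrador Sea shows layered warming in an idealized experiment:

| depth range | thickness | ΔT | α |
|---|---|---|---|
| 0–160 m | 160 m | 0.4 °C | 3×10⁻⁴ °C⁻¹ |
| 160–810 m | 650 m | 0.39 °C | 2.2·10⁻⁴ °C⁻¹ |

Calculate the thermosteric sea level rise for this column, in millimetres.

0–160 m: 3×10⁻⁴ × 0.4 × 160 = 0.01920 m
2.2×10⁻⁴ × 650 × 0.39 = 0.05577 m
Δh = 0.01920 + 0.05577 = 0.07497 m

Δh ≈ 75.0 mm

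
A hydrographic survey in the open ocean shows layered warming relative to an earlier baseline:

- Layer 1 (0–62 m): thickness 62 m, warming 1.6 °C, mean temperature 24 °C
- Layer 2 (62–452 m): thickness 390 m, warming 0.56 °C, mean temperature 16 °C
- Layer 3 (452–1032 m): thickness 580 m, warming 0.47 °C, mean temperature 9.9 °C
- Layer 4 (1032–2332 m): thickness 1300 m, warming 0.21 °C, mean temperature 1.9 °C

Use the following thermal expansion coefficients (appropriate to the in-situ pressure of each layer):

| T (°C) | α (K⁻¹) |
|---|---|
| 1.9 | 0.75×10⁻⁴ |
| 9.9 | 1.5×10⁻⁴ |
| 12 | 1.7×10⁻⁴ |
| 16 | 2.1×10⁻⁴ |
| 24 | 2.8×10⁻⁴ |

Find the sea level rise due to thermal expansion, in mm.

Layer 1 at 24 °C → α = 2.8×10⁻⁴ K⁻¹
Layer 2 at 16 °C → α = 2.1×10⁻⁴ K⁻¹
Layer 3 at 9.9 °C → α = 1.5×10⁻⁴ K⁻¹
Layer 4 at 1.9 °C → α = 0.75×10⁻⁴ K⁻¹
Layer 1: 2.8×10⁻⁴ × 1.6 × 62 = 0.027776 m
Layer 2: 2.1×10⁻⁴ × 390 × 0.56 = 0.045864 m
452–1032 m: 580 × 1.5×10⁻⁴ × 0.47 = 0.04089 m
0.21 × 1300 × 0.75×10⁻⁴ = 0.020475 m
Δh = 0.027776 + 0.045864 + 0.04089 + 0.020475 = 0.135005 m

Δh ≈ 140 mm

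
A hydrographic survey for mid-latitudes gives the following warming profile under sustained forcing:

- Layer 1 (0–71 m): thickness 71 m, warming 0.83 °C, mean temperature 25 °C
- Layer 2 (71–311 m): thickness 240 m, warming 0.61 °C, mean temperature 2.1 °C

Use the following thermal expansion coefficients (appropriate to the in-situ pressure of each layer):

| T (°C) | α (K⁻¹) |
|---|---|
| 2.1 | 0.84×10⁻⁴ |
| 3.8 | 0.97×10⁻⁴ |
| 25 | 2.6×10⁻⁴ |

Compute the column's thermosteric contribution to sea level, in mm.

Δh ≈ 27.6 mm

Layer 1 at 25 °C → α = 2.6×10⁻⁴ K⁻¹
Layer 2 at 2.1 °C → α = 0.84×10⁻⁴ K⁻¹
Layer 1: 71 × 0.83 × 2.6×10⁻⁴ = 0.0153218 m
240 × 0.84×10⁻⁴ × 0.61 = 0.0122976 m
Δh = 0.0153218 + 0.0122976 = 0.0276194 m ≈ 27.6 mm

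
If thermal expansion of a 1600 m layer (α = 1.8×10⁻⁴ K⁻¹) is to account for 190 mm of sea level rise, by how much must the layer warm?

ΔT = Δh/(αH) = 0.19 / (1.8×10⁻⁴ × 1600) ≈ 0.6597 K

0.66 K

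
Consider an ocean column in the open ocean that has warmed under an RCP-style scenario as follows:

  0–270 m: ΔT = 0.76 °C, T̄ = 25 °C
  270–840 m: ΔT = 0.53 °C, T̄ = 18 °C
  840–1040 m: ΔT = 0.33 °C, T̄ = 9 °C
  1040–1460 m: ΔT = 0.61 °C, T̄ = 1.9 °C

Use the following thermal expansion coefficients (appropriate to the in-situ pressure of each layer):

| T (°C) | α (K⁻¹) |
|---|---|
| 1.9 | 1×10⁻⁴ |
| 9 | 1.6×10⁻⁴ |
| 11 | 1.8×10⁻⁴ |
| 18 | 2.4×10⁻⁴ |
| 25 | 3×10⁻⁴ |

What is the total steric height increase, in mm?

Δh = 170 mm

Layer 1 at 25 °C → α = 3×10⁻⁴ K⁻¹
Layer 2 at 18 °C → α = 2.4×10⁻⁴ K⁻¹
Layer 3 at 9 °C → α = 1.6×10⁻⁴ K⁻¹
Layer 4 at 1.9 °C → α = 1×10⁻⁴ K⁻¹
270 × 0.76 × 3×10⁻⁴ = 0.06156 m
270–840 m: 570 × 0.53 × 2.4×10⁻⁴ = 0.072504 m
Layer 3: 200 × 1.6×10⁻⁴ × 0.33 = 0.01056 m
Layer 4: 420 × 0.61 × 1×10⁻⁴ = 0.02562 m
Δh = 0.06156 + 0.072504 + 0.01056 + 0.02562 = 0.170244 m ≈ 170 mm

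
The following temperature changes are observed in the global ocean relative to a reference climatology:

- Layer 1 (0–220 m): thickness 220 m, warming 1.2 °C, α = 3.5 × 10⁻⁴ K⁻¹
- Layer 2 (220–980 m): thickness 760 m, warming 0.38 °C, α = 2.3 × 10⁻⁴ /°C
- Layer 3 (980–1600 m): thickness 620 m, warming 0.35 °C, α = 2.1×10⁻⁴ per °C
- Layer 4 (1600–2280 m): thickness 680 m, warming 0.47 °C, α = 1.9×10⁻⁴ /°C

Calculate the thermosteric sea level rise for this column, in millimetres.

about 270 mm

1.2 × 3.5×10⁻⁴ × 220 = 0.09240 m
2.3×10⁻⁴ × 760 × 0.38 = 0.066424 m
980–1600 m: 2.1×10⁻⁴ × 0.35 × 620 = 0.04557 m
680 × 1.9×10⁻⁴ × 0.47 = 0.060724 m
Δh = 0.09240 + 0.066424 + 0.04557 + 0.060724 = 0.265118 m ≈ 270 mm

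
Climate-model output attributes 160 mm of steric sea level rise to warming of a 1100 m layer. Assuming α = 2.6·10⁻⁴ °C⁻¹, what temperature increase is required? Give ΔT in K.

about 0.559 K

ΔT = Δh/(αH) = 0.16 / (2.6×10⁻⁴ × 1100) ≈ 0.5594 K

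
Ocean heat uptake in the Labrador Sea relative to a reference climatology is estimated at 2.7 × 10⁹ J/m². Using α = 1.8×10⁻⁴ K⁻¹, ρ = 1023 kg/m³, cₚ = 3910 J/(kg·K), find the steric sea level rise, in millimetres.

Δh = 120 mm

Δh = αQ/(ρcₚ) = 1.8×10⁻⁴ × 2.7×10⁹ / (1023 × 3910) ≈ 0.12150 m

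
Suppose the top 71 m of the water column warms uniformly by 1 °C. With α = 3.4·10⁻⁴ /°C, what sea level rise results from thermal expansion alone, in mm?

Δh = αΔT·H = 3.4×10⁻⁴ × 1 × 71 = 0.02414 m

about 24 mm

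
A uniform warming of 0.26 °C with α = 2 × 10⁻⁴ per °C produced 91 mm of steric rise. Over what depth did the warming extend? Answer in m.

about 1800 m

H = Δh/(αΔT) = 0.091 / (2×10⁻⁴ × 0.26) = 1750 m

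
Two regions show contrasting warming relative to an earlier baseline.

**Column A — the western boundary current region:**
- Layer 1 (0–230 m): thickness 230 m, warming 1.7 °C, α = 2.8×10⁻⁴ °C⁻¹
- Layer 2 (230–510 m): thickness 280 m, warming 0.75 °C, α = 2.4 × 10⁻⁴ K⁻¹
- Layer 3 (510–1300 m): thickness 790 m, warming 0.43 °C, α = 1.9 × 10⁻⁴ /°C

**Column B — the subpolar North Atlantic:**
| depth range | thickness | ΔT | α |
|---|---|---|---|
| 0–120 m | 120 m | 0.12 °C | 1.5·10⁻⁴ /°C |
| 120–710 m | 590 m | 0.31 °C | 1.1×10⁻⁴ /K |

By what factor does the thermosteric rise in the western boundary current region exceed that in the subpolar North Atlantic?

A 230 × 1.7 × 2.8×10⁻⁴ = 0.10948 m
A Layer 2: 280 × 2.4×10⁻⁴ × 0.75 = 0.05040 m
A Layer 3: 790 × 0.43 × 1.9×10⁻⁴ = 0.064543 m
A total: 0.224423 m
B 0.12 × 120 × 1.5×10⁻⁴ = 0.00216 m
B 0.31 × 590 × 1.1×10⁻⁴ = 0.020119 m
B total: 0.022279 m
Ratio: 0.224423 / 0.022279 ≈ 10.07

10.1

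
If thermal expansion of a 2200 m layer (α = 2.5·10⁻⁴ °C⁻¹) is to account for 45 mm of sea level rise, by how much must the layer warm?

0.0818 °C

ΔT = Δh/(αH) = 0.045 / (2.5×10⁻⁴ × 2200) ≈ 0.08182 °C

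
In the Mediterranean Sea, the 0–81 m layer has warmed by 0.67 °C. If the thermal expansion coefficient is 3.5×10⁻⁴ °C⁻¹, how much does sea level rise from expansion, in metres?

Δh = αΔT·H = 3.5×10⁻⁴ × 0.67 × 81 = 0.0189945 m

Δh ≈ 0.019 m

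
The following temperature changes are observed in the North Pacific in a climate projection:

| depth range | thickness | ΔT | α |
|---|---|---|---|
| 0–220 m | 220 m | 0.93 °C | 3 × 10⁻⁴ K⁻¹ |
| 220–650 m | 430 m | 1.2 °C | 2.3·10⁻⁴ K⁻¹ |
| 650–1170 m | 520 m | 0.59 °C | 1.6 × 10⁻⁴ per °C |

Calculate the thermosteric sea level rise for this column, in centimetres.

about 22.9 cm

0–220 m: 0.93 × 3×10⁻⁴ × 220 = 0.06138 m
Layer 2: 1.2 × 430 × 2.3×10⁻⁴ = 0.11868 m
650–1170 m: 520 × 1.6×10⁻⁴ × 0.59 = 0.049088 m
Δh = 0.06138 + 0.11868 + 0.049088 = 0.229148 m ≈ 22.9 cm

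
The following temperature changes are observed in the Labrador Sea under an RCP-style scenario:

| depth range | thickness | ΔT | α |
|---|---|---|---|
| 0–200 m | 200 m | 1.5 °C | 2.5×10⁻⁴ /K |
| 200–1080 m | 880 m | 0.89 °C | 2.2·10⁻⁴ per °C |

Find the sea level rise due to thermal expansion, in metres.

Layer 1: 200 × 2.5×10⁻⁴ × 1.5 = 0.07500 m
880 × 0.89 × 2.2×10⁻⁴ = 0.172304 m
Δh = 0.07500 + 0.172304 = 0.247304 m ≈ 0.25 m

Δh = 0.25 m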